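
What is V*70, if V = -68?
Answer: -4760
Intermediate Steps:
V*70 = -68*70 = -4760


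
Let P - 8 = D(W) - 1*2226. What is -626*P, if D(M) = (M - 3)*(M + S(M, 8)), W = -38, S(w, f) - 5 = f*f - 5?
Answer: 2055784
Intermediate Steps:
S(w, f) = f² (S(w, f) = 5 + (f*f - 5) = 5 + (f² - 5) = 5 + (-5 + f²) = f²)
D(M) = (-3 + M)*(64 + M) (D(M) = (M - 3)*(M + 8²) = (-3 + M)*(M + 64) = (-3 + M)*(64 + M))
P = -3284 (P = 8 + ((-192 + (-38)² + 61*(-38)) - 1*2226) = 8 + ((-192 + 1444 - 2318) - 2226) = 8 + (-1066 - 2226) = 8 - 3292 = -3284)
-626*P = -626*(-3284) = 2055784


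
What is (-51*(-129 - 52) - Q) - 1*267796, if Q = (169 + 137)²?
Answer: -352201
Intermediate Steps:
Q = 93636 (Q = 306² = 93636)
(-51*(-129 - 52) - Q) - 1*267796 = (-51*(-129 - 52) - 1*93636) - 1*267796 = (-51*(-181) - 93636) - 267796 = (9231 - 93636) - 267796 = -84405 - 267796 = -352201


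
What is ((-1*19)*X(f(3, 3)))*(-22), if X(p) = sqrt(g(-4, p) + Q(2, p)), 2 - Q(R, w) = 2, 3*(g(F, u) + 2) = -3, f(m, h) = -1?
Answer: 418*I*sqrt(3) ≈ 724.0*I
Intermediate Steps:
g(F, u) = -3 (g(F, u) = -2 + (1/3)*(-3) = -2 - 1 = -3)
Q(R, w) = 0 (Q(R, w) = 2 - 1*2 = 2 - 2 = 0)
X(p) = I*sqrt(3) (X(p) = sqrt(-3 + 0) = sqrt(-3) = I*sqrt(3))
((-1*19)*X(f(3, 3)))*(-22) = ((-1*19)*(I*sqrt(3)))*(-22) = -19*I*sqrt(3)*(-22) = 418*I*sqrt(3)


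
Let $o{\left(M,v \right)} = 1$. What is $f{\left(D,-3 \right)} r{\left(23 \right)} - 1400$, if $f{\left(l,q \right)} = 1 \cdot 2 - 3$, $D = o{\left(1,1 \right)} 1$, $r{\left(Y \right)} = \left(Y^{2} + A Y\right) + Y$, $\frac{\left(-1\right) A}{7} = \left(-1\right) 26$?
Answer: $-6138$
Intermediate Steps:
$A = 182$ ($A = - 7 \left(\left(-1\right) 26\right) = \left(-7\right) \left(-26\right) = 182$)
$r{\left(Y \right)} = Y^{2} + 183 Y$ ($r{\left(Y \right)} = \left(Y^{2} + 182 Y\right) + Y = Y^{2} + 183 Y$)
$D = 1$ ($D = 1 \cdot 1 = 1$)
$f{\left(l,q \right)} = -1$ ($f{\left(l,q \right)} = 2 - 3 = -1$)
$f{\left(D,-3 \right)} r{\left(23 \right)} - 1400 = - 23 \left(183 + 23\right) - 1400 = - 23 \cdot 206 - 1400 = \left(-1\right) 4738 - 1400 = -4738 - 1400 = -6138$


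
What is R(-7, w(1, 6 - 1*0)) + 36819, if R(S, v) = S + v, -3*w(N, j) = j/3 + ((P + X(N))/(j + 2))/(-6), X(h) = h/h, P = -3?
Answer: 2650415/72 ≈ 36811.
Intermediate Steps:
X(h) = 1
w(N, j) = -j/9 - 1/(9*(2 + j)) (w(N, j) = -(j/3 + ((-3 + 1)/(j + 2))/(-6))/3 = -(j*(⅓) - 2/(2 + j)*(-⅙))/3 = -(j/3 + 1/(3*(2 + j)))/3 = -j/9 - 1/(9*(2 + j)))
R(-7, w(1, 6 - 1*0)) + 36819 = (-7 + (-1 - (6 - 1*0)² - 2*(6 - 1*0))/(9*(2 + (6 - 1*0)))) + 36819 = (-7 + (-1 - (6 + 0)² - 2*(6 + 0))/(9*(2 + (6 + 0)))) + 36819 = (-7 + (-1 - 1*6² - 2*6)/(9*(2 + 6))) + 36819 = (-7 + (⅑)*(-1 - 1*36 - 12)/8) + 36819 = (-7 + (⅑)*(⅛)*(-1 - 36 - 12)) + 36819 = (-7 + (⅑)*(⅛)*(-49)) + 36819 = (-7 - 49/72) + 36819 = -553/72 + 36819 = 2650415/72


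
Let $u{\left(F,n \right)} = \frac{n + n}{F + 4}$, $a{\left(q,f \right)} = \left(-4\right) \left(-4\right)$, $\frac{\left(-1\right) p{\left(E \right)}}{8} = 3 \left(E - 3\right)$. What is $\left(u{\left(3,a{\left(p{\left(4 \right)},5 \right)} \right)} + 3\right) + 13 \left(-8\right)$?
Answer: $- \frac{675}{7} \approx -96.429$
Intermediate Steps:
$p{\left(E \right)} = 72 - 24 E$ ($p{\left(E \right)} = - 8 \cdot 3 \left(E - 3\right) = - 8 \cdot 3 \left(-3 + E\right) = - 8 \left(-9 + 3 E\right) = 72 - 24 E$)
$a{\left(q,f \right)} = 16$
$u{\left(F,n \right)} = \frac{2 n}{4 + F}$
$\left(u{\left(3,a{\left(p{\left(4 \right)},5 \right)} \right)} + 3\right) + 13 \left(-8\right) = \left(2 \cdot 16 \frac{1}{4 + 3} + 3\right) + 13 \left(-8\right) = \left(2 \cdot 16 \cdot \frac{1}{7} + 3\right) - 104 = \left(\frac{32}{7} + 3\right) - 104 = \frac{53}{7} - 104 = - \frac{675}{7}$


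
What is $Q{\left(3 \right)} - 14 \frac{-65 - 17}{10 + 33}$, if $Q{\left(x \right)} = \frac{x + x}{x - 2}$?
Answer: $\frac{1406}{43} \approx 32.698$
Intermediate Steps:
$Q{\left(x \right)} = \frac{2 x}{-2 + x}$
$Q{\left(3 \right)} - 14 \frac{-65 - 17}{10 + 33} = 2 \cdot 3 \frac{1}{-2 + 3} - 14 \frac{-65 - 17}{10 + 33} = 2 \cdot 3 \cdot 1^{-1} - 14 \left(- \frac{82}{43}\right) = 2 \cdot 3 \cdot 1 - 14 \left(\left(-82\right) \frac{1}{43}\right) = 6 - - \frac{1148}{43} = 6 + \frac{1148}{43} = \frac{1406}{43}$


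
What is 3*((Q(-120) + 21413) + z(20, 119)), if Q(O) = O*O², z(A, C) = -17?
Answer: -5119812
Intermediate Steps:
Q(O) = O³
3*((Q(-120) + 21413) + z(20, 119)) = 3*(((-120)³ + 21413) - 17) = 3*((-1728000 + 21413) - 17) = 3*(-1706587 - 17) = 3*(-1706604) = -5119812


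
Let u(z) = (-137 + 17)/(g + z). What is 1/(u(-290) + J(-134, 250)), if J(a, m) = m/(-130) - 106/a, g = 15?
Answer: -47905/33326 ≈ -1.4375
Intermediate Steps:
J(a, m) = -106/a - m/130 (J(a, m) = m*(-1/130) - 106/a = -m/130 - 106/a = -106/a - m/130)
u(z) = -120/(15 + z) (u(z) = (-137 + 17)/(15 + z) = -120/(15 + z))
1/(u(-290) + J(-134, 250)) = 1/(-120/(15 - 290) + (-106/(-134) - 1/130*250)) = 1/(-120/(-275) + (-106*(-1/134) - 25/13)) = 1/(-120*(-1/275) + (53/67 - 25/13)) = 1/(24/55 - 986/871) = 1/(-33326/47905) = -47905/33326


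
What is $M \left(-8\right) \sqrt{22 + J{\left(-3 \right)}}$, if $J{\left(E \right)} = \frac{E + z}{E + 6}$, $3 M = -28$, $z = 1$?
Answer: $\frac{1792 \sqrt{3}}{9} \approx 344.87$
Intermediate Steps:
$M = - \frac{28}{3}$ ($M = \frac{1}{3} \left(-28\right) = - \frac{28}{3} \approx -9.3333$)
$J{\left(E \right)} = \frac{1 + E}{6 + E}$ ($J{\left(E \right)} = \frac{E + 1}{E + 6} = \frac{1 + E}{6 + E}$)
$M \left(-8\right) \sqrt{22 + J{\left(-3 \right)}} = \left(- \frac{28}{3}\right) \left(-8\right) \sqrt{22 + \frac{1 - 3}{6 - 3}} = \frac{224 \sqrt{22 + \frac{1}{3} \left(-2\right)}}{3} = \frac{224 \sqrt{22 - \frac{2}{3}}}{3} = \frac{224 \sqrt{\frac{64}{3}}}{3} = \frac{224 \frac{8 \sqrt{3}}{3}}{3} = \frac{1792 \sqrt{3}}{9}$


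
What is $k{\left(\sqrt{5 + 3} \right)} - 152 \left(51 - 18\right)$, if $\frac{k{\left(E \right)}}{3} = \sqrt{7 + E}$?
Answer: $-5016 + 3 \sqrt{7 + 2 \sqrt{2}} \approx -5006.6$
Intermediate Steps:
$k{\left(E \right)} = 3 \sqrt{7 + E}$
$k{\left(\sqrt{5 + 3} \right)} - 152 \left(51 - 18\right) = 3 \sqrt{7 + \sqrt{5 + 3}} - 152 \left(51 - 18\right) = 3 \sqrt{7 + \sqrt{8}} - 152 \left(51 - 18\right) = 3 \sqrt{7 + 2 \sqrt{2}} - 5016 = -5016 + 3 \sqrt{7 + 2 \sqrt{2}}$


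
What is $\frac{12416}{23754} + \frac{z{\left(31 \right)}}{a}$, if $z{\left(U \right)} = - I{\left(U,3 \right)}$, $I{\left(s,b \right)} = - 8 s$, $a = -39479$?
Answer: $\frac{6544328}{12672759} \approx 0.51641$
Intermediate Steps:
$z{\left(U \right)} = 8 U$ ($z{\left(U \right)} = - \left(-8\right) U = 8 U$)
$\frac{12416}{23754} + \frac{z{\left(31 \right)}}{a} = \frac{12416}{23754} + \frac{8 \cdot 31}{-39479} = 12416 \cdot \frac{1}{23754} + 248 \left(- \frac{1}{39479}\right) = \frac{6208}{11877} - \frac{248}{39479} = \frac{6544328}{12672759}$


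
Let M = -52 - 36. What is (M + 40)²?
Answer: 2304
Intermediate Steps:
M = -88
(M + 40)² = (-88 + 40)² = (-48)² = 2304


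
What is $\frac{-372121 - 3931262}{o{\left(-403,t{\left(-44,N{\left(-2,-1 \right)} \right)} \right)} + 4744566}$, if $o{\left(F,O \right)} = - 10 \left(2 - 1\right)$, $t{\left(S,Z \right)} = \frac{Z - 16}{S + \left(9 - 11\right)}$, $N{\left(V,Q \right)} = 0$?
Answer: $- \frac{4303383}{4744556} \approx -0.90701$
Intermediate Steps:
$t{\left(S,Z \right)} = \frac{-16 + Z}{-2 + S}$ ($t{\left(S,Z \right)} = \frac{-16 + Z}{S + \left(9 - 11\right)} = \frac{-16 + Z}{S - 2} = \frac{-16 + Z}{-2 + S}$)
$o{\left(F,O \right)} = -10$ ($o{\left(F,O \right)} = \left(-10\right) 1 = -10$)
$\frac{-372121 - 3931262}{o{\left(-403,t{\left(-44,N{\left(-2,-1 \right)} \right)} \right)} + 4744566} = \frac{-372121 - 3931262}{-10 + 4744566} = - \frac{4303383}{4744556}$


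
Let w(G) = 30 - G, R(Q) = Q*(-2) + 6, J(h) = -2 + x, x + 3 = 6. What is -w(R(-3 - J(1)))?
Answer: -16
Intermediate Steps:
x = 3 (x = -3 + 6 = 3)
J(h) = 1 (J(h) = -2 + 3 = 1)
R(Q) = 6 - 2*Q (R(Q) = -2*Q + 6 = 6 - 2*Q)
-w(R(-3 - J(1))) = -(30 - (6 - 2*(-3 - 1*1))) = -(30 - (6 - 2*(-3 - 1))) = -(30 - (6 - 2*(-4))) = -(30 - (6 + 8)) = -(30 - 1*14) = -(30 - 14) = -1*16 = -16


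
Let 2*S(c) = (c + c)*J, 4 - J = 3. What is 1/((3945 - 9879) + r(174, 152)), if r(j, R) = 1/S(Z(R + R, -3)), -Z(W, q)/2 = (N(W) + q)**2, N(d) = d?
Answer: -181202/1075252669 ≈ -0.00016852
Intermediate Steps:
J = 1 (J = 4 - 1*3 = 4 - 3 = 1)
Z(W, q) = -2*(W + q)**2
S(c) = c (S(c) = ((c + c)*1)/2 = ((2*c)*1)/2 = (2*c)/2 = c)
r(j, R) = -1/(2*(-3 + 2*R)**2) (r(j, R) = 1/(-2*((R + R) - 3)**2) = 1/(-2*(2*R - 3)**2) = 1/(-2*(-3 + 2*R)**2) = -1/(2*(-3 + 2*R)**2))
1/((3945 - 9879) + r(174, 152)) = 1/((3945 - 9879) - 1/(2*(-3 + 2*152)**2)) = 1/(-5934 - 1/(2*(-3 + 304)**2)) = 1/(-5934 - 1/2/301**2) = 1/(-5934 - 1/2*1/90601) = 1/(-5934 - 1/181202) = 1/(-1075252669/181202) = -181202/1075252669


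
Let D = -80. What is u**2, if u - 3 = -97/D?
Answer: 113569/6400 ≈ 17.745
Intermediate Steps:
u = 337/80 (u = 3 - 97/(-80) = 3 - 97*(-1/80) = 3 + 97/80 = 337/80 ≈ 4.2125)
u**2 = (337/80)**2 = 113569/6400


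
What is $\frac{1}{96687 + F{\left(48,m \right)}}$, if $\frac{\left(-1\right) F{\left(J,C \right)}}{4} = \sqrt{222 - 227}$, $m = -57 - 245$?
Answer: $\frac{96687}{9348376049} + \frac{4 i \sqrt{5}}{9348376049} \approx 1.0343 \cdot 10^{-5} + 9.5677 \cdot 10^{-10} i$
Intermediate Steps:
$m = -302$ ($m = -57 - 245 = -302$)
$F{\left(J,C \right)} = - 4 i \sqrt{5}$ ($F{\left(J,C \right)} = - 4 \sqrt{222 - 227} = - 4 \sqrt{-5} = - 4 i \sqrt{5}$)
$\frac{1}{96687 + F{\left(48,m \right)}} = \frac{1}{96687 - 4 i \sqrt{5}}$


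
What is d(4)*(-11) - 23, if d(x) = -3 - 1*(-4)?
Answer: -34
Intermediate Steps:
d(x) = 1 (d(x) = -3 + 4 = 1)
d(4)*(-11) - 23 = 1*(-11) - 23 = -11 - 23 = -34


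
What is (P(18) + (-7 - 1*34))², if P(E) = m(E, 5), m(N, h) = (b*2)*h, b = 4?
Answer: 1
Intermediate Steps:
m(N, h) = 8*h (m(N, h) = (4*2)*h = 8*h)
P(E) = 40 (P(E) = 8*5 = 40)
(P(18) + (-7 - 1*34))² = (40 + (-7 - 1*34))² = (40 + (-7 - 34))² = (40 - 41)² = (-1)² = 1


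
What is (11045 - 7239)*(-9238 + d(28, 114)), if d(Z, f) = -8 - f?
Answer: -35624160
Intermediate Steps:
(11045 - 7239)*(-9238 + d(28, 114)) = (11045 - 7239)*(-9238 + (-8 - 1*114)) = 3806*(-9238 + (-8 - 114)) = 3806*(-9238 - 122) = 3806*(-9360) = -35624160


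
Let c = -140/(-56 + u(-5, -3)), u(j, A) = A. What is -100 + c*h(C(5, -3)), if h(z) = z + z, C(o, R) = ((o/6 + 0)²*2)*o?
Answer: -35600/531 ≈ -67.043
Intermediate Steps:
C(o, R) = o³/18 (C(o, R) = ((o*(⅙) + 0)²*2)*o = ((o/6 + 0)²*2)*o = ((o/6)²*2)*o = ((o²/36)*2)*o = (o²/18)*o = o³/18)
c = 140/59 (c = -140/(-56 - 3) = -140/(-59) = -140*(-1/59) = 140/59 ≈ 2.3729)
h(z) = 2*z
-100 + c*h(C(5, -3)) = -100 + 140*(2*((1/18)*5³))/59 = -100 + 140*(2*((1/18)*125))/59 = -100 + 140*(2*(125/18))/59 = -100 + (140/59)*(125/9) = -100 + 17500/531 = -35600/531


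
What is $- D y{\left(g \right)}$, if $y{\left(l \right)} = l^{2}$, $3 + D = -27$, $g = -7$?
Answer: $1470$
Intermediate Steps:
$D = -30$ ($D = -3 - 27 = -30$)
$- D y{\left(g \right)} = - \left(-30\right) \left(-7\right)^{2} = - \left(-30\right) 49 = \left(-1\right) \left(-1470\right) = 1470$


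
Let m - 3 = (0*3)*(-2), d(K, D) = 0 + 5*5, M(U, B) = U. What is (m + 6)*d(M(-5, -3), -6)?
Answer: 225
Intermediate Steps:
d(K, D) = 25 (d(K, D) = 0 + 25 = 25)
m = 3 (m = 3 + (0*3)*(-2) = 3 + 0*(-2) = 3 + 0 = 3)
(m + 6)*d(M(-5, -3), -6) = (3 + 6)*25 = 9*25 = 225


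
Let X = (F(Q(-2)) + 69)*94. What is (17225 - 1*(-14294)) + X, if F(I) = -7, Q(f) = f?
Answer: 37347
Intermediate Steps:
X = 5828 (X = (-7 + 69)*94 = 62*94 = 5828)
(17225 - 1*(-14294)) + X = (17225 - 1*(-14294)) + 5828 = (17225 + 14294) + 5828 = 31519 + 5828 = 37347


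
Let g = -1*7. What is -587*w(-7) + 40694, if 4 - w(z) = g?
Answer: 34237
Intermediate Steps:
g = -7
w(z) = 11 (w(z) = 4 - 1*(-7) = 4 + 7 = 11)
-587*w(-7) + 40694 = -587*11 + 40694 = -6457 + 40694 = 34237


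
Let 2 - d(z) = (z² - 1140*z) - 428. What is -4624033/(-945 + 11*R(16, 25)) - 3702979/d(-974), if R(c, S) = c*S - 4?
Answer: -1056270135181/780211674 ≈ -1353.8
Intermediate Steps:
R(c, S) = -4 + S*c (R(c, S) = S*c - 4 = -4 + S*c)
d(z) = 430 - z² + 1140*z (d(z) = 2 - ((z² - 1140*z) - 428) = 2 - (-428 + z² - 1140*z) = 2 + (428 - z² + 1140*z) = 430 - z² + 1140*z)
-4624033/(-945 + 11*R(16, 25)) - 3702979/d(-974) = -4624033/(-945 + 11*(-4 + 25*16)) - 3702979/(430 - 1*(-974)² + 1140*(-974)) = -4624033/(-945 + 11*(-4 + 400)) - 3702979/(430 - 1*948676 - 1110360) = -4624033/(-945 + 11*396) - 3702979/(430 - 948676 - 1110360) = -4624033/(-945 + 4356) - 3702979/(-2058606) = -4624033/3411 - 3702979*(-1/2058606) = -4624033*1/3411 + 3702979/2058606 = -4624033/3411 + 3702979/2058606 = -1056270135181/780211674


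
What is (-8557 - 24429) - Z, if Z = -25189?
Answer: -7797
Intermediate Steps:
(-8557 - 24429) - Z = (-8557 - 24429) - 1*(-25189) = -32986 + 25189 = -7797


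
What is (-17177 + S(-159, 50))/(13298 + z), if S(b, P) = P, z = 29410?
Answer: -5709/14236 ≈ -0.40103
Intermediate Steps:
(-17177 + S(-159, 50))/(13298 + z) = (-17177 + 50)/(13298 + 29410) = -17127/42708 = -17127*1/42708 = -5709/14236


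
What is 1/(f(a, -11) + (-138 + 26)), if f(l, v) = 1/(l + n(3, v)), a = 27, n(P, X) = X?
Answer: -16/1791 ≈ -0.0089336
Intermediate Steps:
f(l, v) = 1/(l + v)
1/(f(a, -11) + (-138 + 26)) = 1/(1/(27 - 11) + (-138 + 26)) = 1/(1/16 - 112) = 1/(-1791/16) = -16/1791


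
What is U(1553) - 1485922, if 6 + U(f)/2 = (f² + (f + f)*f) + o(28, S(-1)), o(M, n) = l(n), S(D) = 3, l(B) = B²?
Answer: 12984938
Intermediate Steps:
o(M, n) = n²
U(f) = 6 + 6*f² (U(f) = -12 + 2*((f² + (f + f)*f) + 3²) = -12 + 2*((f² + (2*f)*f) + 9) = -12 + 2*((f² + 2*f²) + 9) = -12 + 2*(3*f² + 9) = -12 + 2*(9 + 3*f²) = -12 + (18 + 6*f²) = 6 + 6*f²)
U(1553) - 1485922 = (6 + 6*1553²) - 1485922 = (6 + 6*2411809) - 1485922 = (6 + 14470854) - 1485922 = 14470860 - 1485922 = 12984938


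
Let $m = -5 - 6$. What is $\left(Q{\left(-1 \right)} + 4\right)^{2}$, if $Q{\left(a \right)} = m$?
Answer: $49$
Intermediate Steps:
$m = -11$ ($m = -5 - 6 = -11$)
$Q{\left(a \right)} = -11$
$\left(Q{\left(-1 \right)} + 4\right)^{2} = \left(-11 + 4\right)^{2} = \left(-7\right)^{2} = 49$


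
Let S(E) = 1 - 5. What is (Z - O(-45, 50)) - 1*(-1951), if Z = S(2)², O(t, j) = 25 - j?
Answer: 1992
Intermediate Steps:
S(E) = -4
Z = 16 (Z = (-4)² = 16)
(Z - O(-45, 50)) - 1*(-1951) = (16 - (25 - 1*50)) - 1*(-1951) = (16 - (25 - 50)) + 1951 = (16 - 1*(-25)) + 1951 = (16 + 25) + 1951 = 41 + 1951 = 1992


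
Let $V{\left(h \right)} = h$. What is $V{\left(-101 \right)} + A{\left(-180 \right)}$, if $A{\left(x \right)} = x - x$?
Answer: $-101$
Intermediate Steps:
$A{\left(x \right)} = 0$
$V{\left(-101 \right)} + A{\left(-180 \right)} = -101 + 0 = -101$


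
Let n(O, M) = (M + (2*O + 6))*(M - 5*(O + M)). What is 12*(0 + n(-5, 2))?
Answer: -408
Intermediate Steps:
n(O, M) = (-5*O - 4*M)*(6 + M + 2*O) (n(O, M) = (M + (6 + 2*O))*(M - 5*(M + O)) = (6 + M + 2*O)*(M + (-5*M - 5*O)) = (6 + M + 2*O)*(-5*O - 4*M) = (-5*O - 4*M)*(6 + M + 2*O))
12*(0 + n(-5, 2)) = 12*(0 + (-30*(-5) - 24*2 - 10*(-5)**2 - 4*2**2 - 13*2*(-5))) = 12*(0 + (150 - 48 - 10*25 - 4*4 + 130)) = 12*(0 + (150 - 48 - 250 - 16 + 130)) = 12*(0 - 34) = 12*(-34) = -408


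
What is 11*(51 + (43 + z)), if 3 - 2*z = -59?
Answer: 1375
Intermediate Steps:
z = 31 (z = 3/2 - 1/2*(-59) = 3/2 + 59/2 = 31)
11*(51 + (43 + z)) = 11*(51 + (43 + 31)) = 11*(51 + 74) = 11*125 = 1375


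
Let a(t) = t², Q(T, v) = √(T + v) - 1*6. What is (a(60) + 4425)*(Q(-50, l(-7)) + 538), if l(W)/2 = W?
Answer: 4269300 + 64200*I ≈ 4.2693e+6 + 64200.0*I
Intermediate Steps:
l(W) = 2*W
Q(T, v) = -6 + √(T + v) (Q(T, v) = √(T + v) - 6 = -6 + √(T + v))
(a(60) + 4425)*(Q(-50, l(-7)) + 538) = (60² + 4425)*((-6 + √(-50 + 2*(-7))) + 538) = (3600 + 4425)*((-6 + √(-50 - 14)) + 538) = 8025*((-6 + √(-64)) + 538) = 8025*((-6 + 8*I) + 538) = 8025*(532 + 8*I) = 4269300 + 64200*I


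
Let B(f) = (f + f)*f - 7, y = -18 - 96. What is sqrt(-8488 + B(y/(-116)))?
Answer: I*sqrt(28570682)/58 ≈ 92.158*I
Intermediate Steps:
y = -114
B(f) = -7 + 2*f**2 (B(f) = (2*f)*f - 7 = 2*f**2 - 7 = -7 + 2*f**2)
sqrt(-8488 + B(y/(-116))) = sqrt(-8488 + (-7 + 2*(-114/(-116))**2)) = sqrt(-8488 + (-7 + 2*(-114*(-1/116))**2)) = sqrt(-8488 + (-7 + 2*(57/58)**2)) = sqrt(-8488 + (-7 + 2*(3249/3364))) = sqrt(-8488 + (-7 + 3249/1682)) = sqrt(-8488 - 8525/1682) = sqrt(-14285341/1682) = I*sqrt(28570682)/58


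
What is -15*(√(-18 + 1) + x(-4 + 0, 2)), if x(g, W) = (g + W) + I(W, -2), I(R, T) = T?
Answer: 60 - 15*I*√17 ≈ 60.0 - 61.847*I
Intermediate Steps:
x(g, W) = -2 + W + g (x(g, W) = (g + W) - 2 = (W + g) - 2 = -2 + W + g)
-15*(√(-18 + 1) + x(-4 + 0, 2)) = -15*(√(-18 + 1) + (-2 + 2 + (-4 + 0))) = -15*(√(-17) + (-2 + 2 - 4)) = -15*(I*√17 - 4) = -15*(-4 + I*√17) = 60 - 15*I*√17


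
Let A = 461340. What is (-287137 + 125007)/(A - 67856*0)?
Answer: -16213/46134 ≈ -0.35143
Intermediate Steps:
(-287137 + 125007)/(A - 67856*0) = (-287137 + 125007)/(461340 - 67856*0) = -162130/(461340 + 0) = -162130/461340 = -162130*1/461340 = -16213/46134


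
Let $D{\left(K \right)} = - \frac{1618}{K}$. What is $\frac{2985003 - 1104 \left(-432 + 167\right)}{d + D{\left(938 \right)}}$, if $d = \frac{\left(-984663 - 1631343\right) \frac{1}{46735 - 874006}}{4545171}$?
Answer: $- \frac{1926640403899428933009}{1013970031063685} \approx -1.9001 \cdot 10^{6}$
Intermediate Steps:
$d = \frac{872002}{1253362719447}$ ($d = - \frac{2616006}{-827271} \cdot \frac{1}{4545171} = \left(-2616006\right) \left(- \frac{1}{827271}\right) \frac{1}{4545171} = \frac{872002}{275757} \cdot \frac{1}{4545171} = \frac{872002}{1253362719447} \approx 6.9573 \cdot 10^{-7}$)
$\frac{2985003 - 1104 \left(-432 + 167\right)}{d + D{\left(938 \right)}} = \frac{2985003 - 1104 \left(-432 + 167\right)}{\frac{872002}{1253362719447} - \frac{1618}{938}} = \frac{2985003 - -292560}{\frac{872002}{1253362719447} - \frac{809}{469}} = \frac{2985003 + 292560}{\frac{872002}{1253362719447} - \frac{809}{469}} = \frac{3277563}{- \frac{1013970031063685}{587827115420643}} = 3277563 \left(- \frac{587827115420643}{1013970031063685}\right) = - \frac{1926640403899428933009}{1013970031063685}$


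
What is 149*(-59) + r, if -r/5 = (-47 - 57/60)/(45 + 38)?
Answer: -2917653/332 ≈ -8788.1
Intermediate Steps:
r = 959/332 (r = -5*(-47 - 57/60)/(45 + 38) = -5*(-47 - 57*1/60)/83 = -5*(-47 - 19/20)/83 = -(-959)/(4*83) = -5*(-959/1660) = 959/332 ≈ 2.8886)
149*(-59) + r = 149*(-59) + 959/332 = -8791 + 959/332 = -2917653/332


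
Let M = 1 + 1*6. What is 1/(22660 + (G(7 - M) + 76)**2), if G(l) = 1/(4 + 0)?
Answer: 16/455585 ≈ 3.5120e-5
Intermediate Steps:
M = 7 (M = 1 + 6 = 7)
G(l) = 1/4
1/(22660 + (G(7 - M) + 76)**2) = 1/(22660 + (1/4 + 76)**2) = 1/(22660 + (305/4)**2) = 1/(22660 + 93025/16) = 1/(455585/16) = 16/455585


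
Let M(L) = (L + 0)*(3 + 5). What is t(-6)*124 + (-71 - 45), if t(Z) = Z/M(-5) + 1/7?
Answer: -2789/35 ≈ -79.686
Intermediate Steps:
M(L) = 8*L (M(L) = L*8 = 8*L)
t(Z) = ⅐ - Z/40 (t(Z) = Z/((8*(-5))) + 1/7 = Z/(-40) + 1*(⅐) = Z*(-1/40) + ⅐ = -Z/40 + ⅐ = ⅐ - Z/40)
t(-6)*124 + (-71 - 45) = (⅐ - 1/40*(-6))*124 + (-71 - 45) = (⅐ + 3/20)*124 - 116 = (41/140)*124 - 116 = 1271/35 - 116 = -2789/35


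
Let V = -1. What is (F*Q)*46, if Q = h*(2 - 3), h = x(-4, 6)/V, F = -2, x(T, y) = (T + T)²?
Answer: -5888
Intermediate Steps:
x(T, y) = 4*T² (x(T, y) = (2*T)² = 4*T²)
h = -64 (h = (4*(-4)²)/(-1) = (4*16)*(-1) = 64*(-1) = -64)
Q = 64 (Q = -64*(2 - 3) = -64*(-1) = 64)
(F*Q)*46 = -2*64*46 = -128*46 = -5888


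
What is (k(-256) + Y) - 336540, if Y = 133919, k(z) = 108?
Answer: -202513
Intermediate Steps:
(k(-256) + Y) - 336540 = (108 + 133919) - 336540 = 134027 - 336540 = -202513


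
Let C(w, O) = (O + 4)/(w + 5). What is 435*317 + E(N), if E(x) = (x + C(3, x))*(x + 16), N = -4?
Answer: 137847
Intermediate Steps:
C(w, O) = (4 + O)/(5 + w)
E(x) = (1/2 + 9*x/8)*(16 + x) (E(x) = (x + (4 + x)/(5 + 3))*(x + 16) = (x + (4 + x)/8)*(16 + x) = (x + (1/2 + x/8))*(16 + x) = (1/2 + 9*x/8)*(16 + x))
435*317 + E(N) = 435*317 + (8 + (9/8)*(-4)**2 + (37/2)*(-4)) = 137895 + (8 + (9/8)*16 - 74) = 137895 + (8 + 18 - 74) = 137895 - 48 = 137847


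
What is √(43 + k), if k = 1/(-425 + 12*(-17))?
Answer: √17011934/629 ≈ 6.5573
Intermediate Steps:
k = -1/629 (k = 1/(-425 - 204) = 1/(-629) = -1/629 ≈ -0.0015898)
√(43 + k) = √(43 - 1/629) = √(27046/629) = √17011934/629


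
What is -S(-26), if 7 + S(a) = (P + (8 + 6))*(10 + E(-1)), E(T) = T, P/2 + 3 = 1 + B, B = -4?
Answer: -11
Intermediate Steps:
P = -12 (P = -6 + 2*(1 - 4) = -6 + 2*(-3) = -6 - 6 = -12)
S(a) = 11 (S(a) = -7 + (-12 + (8 + 6))*(10 - 1) = -7 + (-12 + 14)*9 = -7 + 2*9 = -7 + 18 = 11)
-S(-26) = -1*11 = -11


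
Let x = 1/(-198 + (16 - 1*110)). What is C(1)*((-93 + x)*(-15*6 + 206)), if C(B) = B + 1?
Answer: -1575106/73 ≈ -21577.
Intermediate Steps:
C(B) = 1 + B
x = -1/292 (x = 1/(-198 + (16 - 110)) = 1/(-198 - 94) = 1/(-292) = -1/292 ≈ -0.0034247)
C(1)*((-93 + x)*(-15*6 + 206)) = (1 + 1)*((-93 - 1/292)*(-15*6 + 206)) = 2*(-27157*(-90 + 206)/292) = 2*(-27157/292*116) = 2*(-787553/73) = -1575106/73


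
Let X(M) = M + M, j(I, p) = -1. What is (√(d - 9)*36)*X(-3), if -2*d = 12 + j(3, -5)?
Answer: -108*I*√58 ≈ -822.5*I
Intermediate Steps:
X(M) = 2*M
d = -11/2 (d = -(12 - 1)/2 = -½*11 = -11/2 ≈ -5.5000)
(√(d - 9)*36)*X(-3) = (√(-11/2 - 9)*36)*(2*(-3)) = (√(-29/2)*36)*(-6) = ((I*√58/2)*36)*(-6) = (18*I*√58)*(-6) = -108*I*√58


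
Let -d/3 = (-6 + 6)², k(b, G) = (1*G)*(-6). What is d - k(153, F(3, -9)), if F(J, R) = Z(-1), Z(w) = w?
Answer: -6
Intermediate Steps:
F(J, R) = -1
k(b, G) = -6*G (k(b, G) = G*(-6) = -6*G)
d = 0 (d = -3*(-6 + 6)² = -3*0² = -3*0 = 0)
d - k(153, F(3, -9)) = 0 - (-6)*(-1) = 0 - 1*6 = 0 - 6 = -6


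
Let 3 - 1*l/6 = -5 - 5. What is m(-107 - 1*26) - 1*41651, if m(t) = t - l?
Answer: -41862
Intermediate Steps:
l = 78 (l = 18 - 6*(-5 - 5) = 18 - 6*(-10) = 18 + 60 = 78)
m(t) = -78 + t (m(t) = t - 1*78 = t - 78 = -78 + t)
m(-107 - 1*26) - 1*41651 = (-78 + (-107 - 1*26)) - 1*41651 = (-78 + (-107 - 26)) - 41651 = (-78 - 133) - 41651 = -211 - 41651 = -41862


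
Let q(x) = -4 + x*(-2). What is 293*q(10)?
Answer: -7032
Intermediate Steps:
q(x) = -4 - 2*x
293*q(10) = 293*(-4 - 2*10) = 293*(-4 - 20) = 293*(-24) = -7032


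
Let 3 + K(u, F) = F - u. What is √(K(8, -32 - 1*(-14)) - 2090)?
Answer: I*√2119 ≈ 46.033*I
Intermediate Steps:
K(u, F) = -3 + F - u (K(u, F) = -3 + (F - u) = -3 + F - u)
√(K(8, -32 - 1*(-14)) - 2090) = √((-3 + (-32 - 1*(-14)) - 1*8) - 2090) = √((-3 + (-32 + 14) - 8) - 2090) = √((-3 - 18 - 8) - 2090) = √(-29 - 2090) = √(-2119) = I*√2119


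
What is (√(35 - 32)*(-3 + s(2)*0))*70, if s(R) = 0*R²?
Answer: -210*√3 ≈ -363.73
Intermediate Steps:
s(R) = 0
(√(35 - 32)*(-3 + s(2)*0))*70 = (√(35 - 32)*(-3 + 0*0))*70 = (√3*(-3 + 0))*70 = (√3*(-3))*70 = -3*√3*70 = -210*√3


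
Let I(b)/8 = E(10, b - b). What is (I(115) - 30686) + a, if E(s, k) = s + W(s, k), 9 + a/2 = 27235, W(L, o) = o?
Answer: 23846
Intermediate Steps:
a = 54452 (a = -18 + 2*27235 = -18 + 54470 = 54452)
E(s, k) = k + s (E(s, k) = s + k = k + s)
I(b) = 80 (I(b) = 8*((b - b) + 10) = 8*(0 + 10) = 8*10 = 80)
(I(115) - 30686) + a = (80 - 30686) + 54452 = -30606 + 54452 = 23846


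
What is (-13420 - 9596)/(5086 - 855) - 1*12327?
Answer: -52178553/4231 ≈ -12332.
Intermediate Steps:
(-13420 - 9596)/(5086 - 855) - 1*12327 = -23016/4231 - 12327 = -52178553/4231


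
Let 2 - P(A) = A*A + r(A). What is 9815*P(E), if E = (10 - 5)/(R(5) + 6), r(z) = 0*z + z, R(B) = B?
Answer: 1590030/121 ≈ 13141.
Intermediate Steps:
r(z) = z (r(z) = 0 + z = z)
E = 5/11 (E = (10 - 5)/(5 + 6) = 5/11 ≈ 0.45455)
P(A) = 2 - A - A² (P(A) = 2 - (A*A + A) = 2 - (A² + A) = 2 - (A + A²) = 2 + (-A - A²) = 2 - A - A²)
9815*P(E) = 9815*(2 - 1*5/11 - (5/11)²) = 9815*(2 - 5/11 - 1*25/121) = 9815*(2 - 5/11 - 25/121) = 9815*(162/121) = 1590030/121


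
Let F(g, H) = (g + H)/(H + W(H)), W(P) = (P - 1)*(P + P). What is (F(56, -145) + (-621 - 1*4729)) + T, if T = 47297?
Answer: 1769953576/42195 ≈ 41947.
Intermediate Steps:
W(P) = 2*P*(-1 + P) (W(P) = (-1 + P)*(2*P) = 2*P*(-1 + P))
F(g, H) = (H + g)/(H + 2*H*(-1 + H)) (F(g, H) = (g + H)/(H + 2*H*(-1 + H)) = (H + g)/(H + 2*H*(-1 + H)))
(F(56, -145) + (-621 - 1*4729)) + T = ((-145 + 56)/((-145)*(-1 + 2*(-145))) + (-621 - 1*4729)) + 47297 = (-1/145*(-89)/(-1 - 290) + (-621 - 4729)) + 47297 = (-1/145*(-89)/(-291) - 5350) + 47297 = (-1/145*(-1/291)*(-89) - 5350) + 47297 = (-89/42195 - 5350) + 47297 = -225743339/42195 + 47297 = 1769953576/42195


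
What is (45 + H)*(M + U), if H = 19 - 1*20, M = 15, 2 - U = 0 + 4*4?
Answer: 44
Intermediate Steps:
U = -14 (U = 2 - (0 + 4*4) = 2 - (0 + 16) = 2 - 1*16 = 2 - 16 = -14)
H = -1 (H = 19 - 20 = -1)
(45 + H)*(M + U) = (45 - 1)*(15 - 14) = 44*1 = 44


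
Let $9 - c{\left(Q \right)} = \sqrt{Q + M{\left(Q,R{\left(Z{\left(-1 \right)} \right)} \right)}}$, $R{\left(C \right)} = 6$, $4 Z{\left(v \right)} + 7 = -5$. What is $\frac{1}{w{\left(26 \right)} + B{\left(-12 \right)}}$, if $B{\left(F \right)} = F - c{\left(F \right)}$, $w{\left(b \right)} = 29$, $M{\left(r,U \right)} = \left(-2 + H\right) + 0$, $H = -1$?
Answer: $\frac{8}{79} - \frac{i \sqrt{15}}{79} \approx 0.10127 - 0.049025 i$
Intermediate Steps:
$Z{\left(v \right)} = -3$ ($Z{\left(v \right)} = - \frac{7}{4} + \frac{1}{4} \left(-5\right) = - \frac{7}{4} - \frac{5}{4} = -3$)
$M{\left(r,U \right)} = -3$ ($M{\left(r,U \right)} = \left(-2 - 1\right) + 0 = -3 + 0 = -3$)
$c{\left(Q \right)} = 9 - \sqrt{-3 + Q}$ ($c{\left(Q \right)} = 9 - \sqrt{Q - 3} = 9 - \sqrt{-3 + Q}$)
$B{\left(F \right)} = -9 + F + \sqrt{-3 + F}$ ($B{\left(F \right)} = F - \left(9 - \sqrt{-3 + F}\right) = F + \left(-9 + \sqrt{-3 + F}\right) = -9 + F + \sqrt{-3 + F}$)
$\frac{1}{w{\left(26 \right)} + B{\left(-12 \right)}} = \frac{1}{29 - \left(21 - \sqrt{-3 - 12}\right)} = \frac{1}{29 - \left(21 - i \sqrt{15}\right)} = \frac{1}{8 + i \sqrt{15}}$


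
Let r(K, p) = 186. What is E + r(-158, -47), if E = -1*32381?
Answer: -32195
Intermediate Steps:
E = -32381
E + r(-158, -47) = -32381 + 186 = -32195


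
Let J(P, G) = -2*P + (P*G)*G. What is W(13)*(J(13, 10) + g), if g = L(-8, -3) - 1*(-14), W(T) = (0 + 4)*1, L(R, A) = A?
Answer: 5140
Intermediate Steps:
J(P, G) = -2*P + P*G² (J(P, G) = -2*P + (G*P)*G = -2*P + P*G²)
W(T) = 4 (W(T) = 4*1 = 4)
g = 11 (g = -3 - 1*(-14) = -3 + 14 = 11)
W(13)*(J(13, 10) + g) = 4*(13*(-2 + 10²) + 11) = 4*(13*(-2 + 100) + 11) = 4*(13*98 + 11) = 4*(1274 + 11) = 4*1285 = 5140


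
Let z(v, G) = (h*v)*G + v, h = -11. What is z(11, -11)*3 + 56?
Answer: 4082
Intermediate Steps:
z(v, G) = v - 11*G*v (z(v, G) = (-11*v)*G + v = -11*G*v + v = v - 11*G*v)
z(11, -11)*3 + 56 = (11*(1 - 11*(-11)))*3 + 56 = (11*(1 + 121))*3 + 56 = (11*122)*3 + 56 = 1342*3 + 56 = 4026 + 56 = 4082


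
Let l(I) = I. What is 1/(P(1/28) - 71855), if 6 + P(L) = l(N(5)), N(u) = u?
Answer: -1/71856 ≈ -1.3917e-5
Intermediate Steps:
P(L) = -1 (P(L) = -6 + 5 = -1)
1/(P(1/28) - 71855) = 1/(-1 - 71855) = 1/(-71856) = -1/71856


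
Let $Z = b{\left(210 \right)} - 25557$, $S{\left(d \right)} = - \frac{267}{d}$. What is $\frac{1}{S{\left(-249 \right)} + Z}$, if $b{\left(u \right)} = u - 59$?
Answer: $- \frac{83}{2108609} \approx -3.9362 \cdot 10^{-5}$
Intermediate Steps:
$b{\left(u \right)} = -59 + u$ ($b{\left(u \right)} = u - 59 = -59 + u$)
$Z = -25406$ ($Z = \left(-59 + 210\right) - 25557 = 151 - 25557 = -25406$)
$\frac{1}{S{\left(-249 \right)} + Z} = \frac{1}{- \frac{267}{-249} - 25406} = \frac{1}{\left(-267\right) \left(- \frac{1}{249}\right) - 25406} = \frac{1}{\frac{89}{83} - 25406} = \frac{1}{- \frac{2108609}{83}} = - \frac{83}{2108609}$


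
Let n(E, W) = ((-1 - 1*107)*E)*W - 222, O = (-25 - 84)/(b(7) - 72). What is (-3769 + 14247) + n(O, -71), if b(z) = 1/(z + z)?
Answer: 22029160/1007 ≈ 21876.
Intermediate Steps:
b(z) = 1/(2*z)
O = 1526/1007 (O = (-25 - 84)/((½)/7 - 72) = -109/((½)*(⅐) - 72) = -109/(1/14 - 72) = -109/(-1007/14) = -109*(-14/1007) = 1526/1007 ≈ 1.5154)
n(E, W) = -222 - 108*E*W (n(E, W) = ((-1 - 107)*E)*W - 222 = (-108*E)*W - 222 = -108*E*W - 222 = -222 - 108*E*W)
(-3769 + 14247) + n(O, -71) = (-3769 + 14247) + (-222 - 108*1526/1007*(-71)) = 10478 + (-222 + 11701368/1007) = 10478 + 11477814/1007 = 22029160/1007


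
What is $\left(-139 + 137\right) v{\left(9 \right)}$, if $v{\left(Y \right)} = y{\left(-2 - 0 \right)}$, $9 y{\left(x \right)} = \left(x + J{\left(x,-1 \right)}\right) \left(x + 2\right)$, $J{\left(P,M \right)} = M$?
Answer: $0$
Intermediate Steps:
$y{\left(x \right)} = \frac{\left(-1 + x\right) \left(2 + x\right)}{9}$ ($y{\left(x \right)} = \frac{\left(x - 1\right) \left(x + 2\right)}{9} = \frac{\left(-1 + x\right) \left(2 + x\right)}{9}$)
$v{\left(Y \right)} = 0$ ($v{\left(Y \right)} = - \frac{2}{9} + \frac{-2 - 0}{9} + \frac{\left(-2 - 0\right)^{2}}{9} = - \frac{2}{9} + \frac{-2 + 0}{9} + \frac{\left(-2 + 0\right)^{2}}{9} = - \frac{2}{9} + \frac{1}{9} \left(-2\right) + \frac{\left(-2\right)^{2}}{9} = - \frac{2}{9} - \frac{2}{9} + \frac{1}{9} \cdot 4 = - \frac{2}{9} - \frac{2}{9} + \frac{4}{9} = 0$)
$\left(-139 + 137\right) v{\left(9 \right)} = \left(-139 + 137\right) 0 = \left(-2\right) 0 = 0$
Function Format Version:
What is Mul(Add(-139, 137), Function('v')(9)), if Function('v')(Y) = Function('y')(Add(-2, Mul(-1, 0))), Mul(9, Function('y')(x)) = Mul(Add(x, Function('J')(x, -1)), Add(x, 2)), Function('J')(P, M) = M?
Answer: 0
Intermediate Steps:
Function('y')(x) = Mul(Rational(1, 9), Add(-1, x), Add(2, x)) (Function('y')(x) = Mul(Rational(1, 9), Mul(Add(x, -1), Add(x, 2))) = Mul(Rational(1, 9), Mul(Add(-1, x), Add(2, x))) = Mul(Rational(1, 9), Add(-1, x), Add(2, x)))
Function('v')(Y) = 0 (Function('v')(Y) = Add(Rational(-2, 9), Mul(Rational(1, 9), Add(-2, Mul(-1, 0))), Mul(Rational(1, 9), Pow(Add(-2, Mul(-1, 0)), 2))) = Add(Rational(-2, 9), Mul(Rational(1, 9), Add(-2, 0)), Mul(Rational(1, 9), Pow(Add(-2, 0), 2))) = Add(Rational(-2, 9), Mul(Rational(1, 9), -2), Mul(Rational(1, 9), Pow(-2, 2))) = Add(Rational(-2, 9), Rational(-2, 9), Mul(Rational(1, 9), 4)) = Add(Rational(-2, 9), Rational(-2, 9), Rational(4, 9)) = 0)
Mul(Add(-139, 137), Function('v')(9)) = Mul(Add(-139, 137), 0) = Mul(-2, 0) = 0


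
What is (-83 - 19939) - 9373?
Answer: -29395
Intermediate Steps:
(-83 - 19939) - 9373 = -20022 - 9373 = -29395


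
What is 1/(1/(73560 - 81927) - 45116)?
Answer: -8367/377485573 ≈ -2.2165e-5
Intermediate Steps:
1/(1/(73560 - 81927) - 45116) = 1/(1/(-8367) - 45116) = 1/(-1/8367 - 45116) = 1/(-377485573/8367) = -8367/377485573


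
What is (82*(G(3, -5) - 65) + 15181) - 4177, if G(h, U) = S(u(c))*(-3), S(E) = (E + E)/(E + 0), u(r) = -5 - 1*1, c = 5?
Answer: 5182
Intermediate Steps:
u(r) = -6 (u(r) = -5 - 1 = -6)
S(E) = 2 (S(E) = (2*E)/E = 2)
G(h, U) = -6 (G(h, U) = 2*(-3) = -6)
(82*(G(3, -5) - 65) + 15181) - 4177 = (82*(-6 - 65) + 15181) - 4177 = (82*(-71) + 15181) - 4177 = (-5822 + 15181) - 4177 = 9359 - 4177 = 5182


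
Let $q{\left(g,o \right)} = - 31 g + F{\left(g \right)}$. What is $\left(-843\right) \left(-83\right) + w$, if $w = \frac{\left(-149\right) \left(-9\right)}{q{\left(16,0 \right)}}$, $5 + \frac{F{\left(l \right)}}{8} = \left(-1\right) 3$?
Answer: $\frac{39181299}{560} \approx 69967.0$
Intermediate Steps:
$F{\left(l \right)} = -64$ ($F{\left(l \right)} = -40 + 8 \left(\left(-1\right) 3\right) = -40 + 8 \left(-3\right) = -40 - 24 = -64$)
$q{\left(g,o \right)} = -64 - 31 g$ ($q{\left(g,o \right)} = - 31 g - 64 = -64 - 31 g$)
$w = - \frac{1341}{560}$ ($w = \frac{\left(-149\right) \left(-9\right)}{-64 - 496} = \frac{1341}{-64 - 496} = \frac{1341}{-560} = 1341 \left(- \frac{1}{560}\right) = - \frac{1341}{560} \approx -2.3946$)
$\left(-843\right) \left(-83\right) + w = \left(-843\right) \left(-83\right) - \frac{1341}{560} = 69969 - \frac{1341}{560} = \frac{39181299}{560}$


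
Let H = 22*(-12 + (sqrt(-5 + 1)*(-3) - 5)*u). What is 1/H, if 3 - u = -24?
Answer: -49/350922 + 9*I/58487 ≈ -0.00013963 + 0.00015388*I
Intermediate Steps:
u = 27 (u = 3 - 1*(-24) = 3 + 24 = 27)
H = -3234 - 3564*I (H = 22*(-12 + (sqrt(-5 + 1)*(-3) - 5)*27) = 22*(-12 + (sqrt(-4)*(-3) - 5)*27) = 22*(-12 + ((2*I)*(-3) - 5)*27) = 22*(-12 + (-6*I - 5)*27) = 22*(-12 + (-5 - 6*I)*27) = 22*(-12 + (-135 - 162*I)) = 22*(-147 - 162*I) = -3234 - 3564*I ≈ -3234.0 - 3564.0*I)
1/H = 1/(-3234 - 3564*I) = (-3234 + 3564*I)/23160852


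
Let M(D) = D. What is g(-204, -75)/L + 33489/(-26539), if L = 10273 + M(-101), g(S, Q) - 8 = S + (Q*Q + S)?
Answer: -201983833/269954708 ≈ -0.74821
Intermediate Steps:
g(S, Q) = 8 + Q² + 2*S (g(S, Q) = 8 + (S + (Q*Q + S)) = 8 + (S + (Q² + S)) = 8 + (S + (S + Q²)) = 8 + (Q² + 2*S) = 8 + Q² + 2*S)
L = 10172 (L = 10273 - 101 = 10172)
g(-204, -75)/L + 33489/(-26539) = (8 + (-75)² + 2*(-204))/10172 + 33489/(-26539) = (8 + 5625 - 408)*(1/10172) + 33489*(-1/26539) = 5225*(1/10172) - 33489/26539 = 5225/10172 - 33489/26539 = -201983833/269954708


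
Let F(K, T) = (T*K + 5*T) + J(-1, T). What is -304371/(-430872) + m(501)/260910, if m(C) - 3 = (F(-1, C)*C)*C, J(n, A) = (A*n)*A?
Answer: -115080224583287/480422280 ≈ -2.3954e+5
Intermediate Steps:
J(n, A) = n*A²
F(K, T) = -T² + 5*T + K*T (F(K, T) = (T*K + 5*T) - T² = (K*T + 5*T) - T² = (5*T + K*T) - T² = -T² + 5*T + K*T)
m(C) = 3 + C³*(4 - C) (m(C) = 3 + ((C*(5 - 1 - C))*C)*C = 3 + ((C*(4 - C))*C)*C = 3 + (C²*(4 - C))*C = 3 + C³*(4 - C))
-304371/(-430872) + m(501)/260910 = -304371/(-430872) + (3 + 501³*(4 - 1*501))/260910 = -304371*(-1/430872) + (3 + 125751501*(4 - 501))*(1/260910) = 101457/143624 + (3 + 125751501*(-497))*(1/260910) = 101457/143624 + (3 - 62498495997)*(1/260910) = 101457/143624 - 62498495994*1/260910 = 101457/143624 - 10416415999/43485 = -115080224583287/480422280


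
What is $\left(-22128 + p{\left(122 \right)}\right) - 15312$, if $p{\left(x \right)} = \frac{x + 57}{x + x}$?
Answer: $- \frac{9135181}{244} \approx -37439.0$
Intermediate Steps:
$p{\left(x \right)} = \frac{57 + x}{2 x}$
$\left(-22128 + p{\left(122 \right)}\right) - 15312 = \left(-22128 + \frac{57 + 122}{2 \cdot 122}\right) - 15312 = \left(-22128 + \frac{1}{2} \cdot \frac{1}{122} \cdot 179\right) - 15312 = \left(-22128 + \frac{179}{244}\right) - 15312 = - \frac{5399053}{244} - 15312 = - \frac{9135181}{244}$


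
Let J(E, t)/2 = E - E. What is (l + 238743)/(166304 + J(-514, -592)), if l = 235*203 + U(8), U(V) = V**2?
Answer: 17907/10394 ≈ 1.7228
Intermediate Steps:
J(E, t) = 0 (J(E, t) = 2*(E - E) = 2*0 = 0)
l = 47769 (l = 235*203 + 8**2 = 47705 + 64 = 47769)
(l + 238743)/(166304 + J(-514, -592)) = (47769 + 238743)/(166304 + 0) = 286512/166304 = 286512*(1/166304) = 17907/10394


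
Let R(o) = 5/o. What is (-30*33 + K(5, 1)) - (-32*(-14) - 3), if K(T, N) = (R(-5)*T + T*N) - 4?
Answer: -1439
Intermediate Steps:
K(T, N) = -4 - T + N*T (K(T, N) = ((5/(-5))*T + T*N) - 4 = ((5*(-1/5))*T + N*T) - 4 = (-T + N*T) - 4 = -4 - T + N*T)
(-30*33 + K(5, 1)) - (-32*(-14) - 3) = (-30*33 + (-4 - 1*5 + 1*5)) - (-32*(-14) - 3) = (-990 + (-4 - 5 + 5)) - (448 - 3) = (-990 - 4) - 1*445 = -994 - 445 = -1439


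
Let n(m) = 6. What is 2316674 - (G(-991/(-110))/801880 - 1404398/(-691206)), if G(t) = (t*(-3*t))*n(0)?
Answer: 3884246688263015660587/1676649408522000 ≈ 2.3167e+6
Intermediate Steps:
G(t) = -18*t² (G(t) = (t*(-3*t))*6 = -3*t²*6 = -18*t²)
2316674 - (G(-991/(-110))/801880 - 1404398/(-691206)) = 2316674 - (-18*(-991/(-110))²/801880 - 1404398/(-691206)) = 2316674 - (-18*(-991*(-1/110))²*(1/801880) - 1404398*(-1/691206)) = 2316674 - (-18*(991/110)²*(1/801880) + 702199/345603) = 2316674 - (-18*982081/12100*(1/801880) + 702199/345603) = 2316674 - (-8838729/6050*1/801880 + 702199/345603) = 2316674 - (-8838729/4851374000 + 702199/345603) = 2316674 - 1*3403575280167413/1676649408522000 = 2316674 - 3403575280167413/1676649408522000 = 3884246688263015660587/1676649408522000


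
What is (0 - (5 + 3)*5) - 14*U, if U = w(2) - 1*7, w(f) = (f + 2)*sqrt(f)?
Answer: 58 - 56*sqrt(2) ≈ -21.196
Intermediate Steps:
w(f) = sqrt(f)*(2 + f) (w(f) = (2 + f)*sqrt(f) = sqrt(f)*(2 + f))
U = -7 + 4*sqrt(2) (U = sqrt(2)*(2 + 2) - 1*7 = sqrt(2)*4 - 7 = 4*sqrt(2) - 7 = -7 + 4*sqrt(2) ≈ -1.3431)
(0 - (5 + 3)*5) - 14*U = (0 - (5 + 3)*5) - 14*(-7 + 4*sqrt(2)) = (0 - 1*8*5) + (98 - 56*sqrt(2)) = (0 - 8*5) + (98 - 56*sqrt(2)) = (0 - 40) + (98 - 56*sqrt(2)) = -40 + (98 - 56*sqrt(2)) = 58 - 56*sqrt(2)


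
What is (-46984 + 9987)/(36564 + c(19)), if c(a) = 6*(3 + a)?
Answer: -36997/36696 ≈ -1.0082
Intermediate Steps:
c(a) = 18 + 6*a
(-46984 + 9987)/(36564 + c(19)) = (-46984 + 9987)/(36564 + (18 + 6*19)) = -36997/(36564 + (18 + 114)) = -36997/(36564 + 132) = -36997/36696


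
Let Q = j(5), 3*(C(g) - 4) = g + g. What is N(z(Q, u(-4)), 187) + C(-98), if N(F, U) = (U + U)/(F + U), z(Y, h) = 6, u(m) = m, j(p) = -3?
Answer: -34390/579 ≈ -59.396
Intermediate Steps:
C(g) = 4 + 2*g/3 (C(g) = 4 + (g + g)/3 = 4 + (2*g)/3 = 4 + 2*g/3)
Q = -3
N(F, U) = 2*U/(F + U) (N(F, U) = (2*U)/(F + U) = 2*U/(F + U))
N(z(Q, u(-4)), 187) + C(-98) = 2*187/(6 + 187) + (4 + (⅔)*(-98)) = 2*187/193 + (4 - 196/3) = 2*187*(1/193) - 184/3 = 374/193 - 184/3 = -34390/579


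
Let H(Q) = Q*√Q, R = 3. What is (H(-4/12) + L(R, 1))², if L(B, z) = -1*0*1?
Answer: -1/27 ≈ -0.037037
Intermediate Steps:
L(B, z) = 0 (L(B, z) = 0*1 = 0)
H(Q) = Q^(3/2)
(H(-4/12) + L(R, 1))² = ((-4/12)^(3/2) + 0)² = ((-4*1/12)^(3/2) + 0)² = ((-⅓)^(3/2) + 0)² = (-I*√3/9 + 0)² = (-I*√3/9)² = -1/27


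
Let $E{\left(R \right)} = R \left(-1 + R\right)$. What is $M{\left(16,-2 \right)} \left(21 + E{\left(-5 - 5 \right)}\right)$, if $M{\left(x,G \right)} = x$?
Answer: $2096$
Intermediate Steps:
$M{\left(16,-2 \right)} \left(21 + E{\left(-5 - 5 \right)}\right) = 16 \left(21 + \left(-5 - 5\right) \left(-1 - 10\right)\right) = 16 \left(21 - 10 \left(-1 - 10\right)\right) = 16 \left(21 - -110\right) = 16 \left(21 + 110\right) = 16 \cdot 131 = 2096$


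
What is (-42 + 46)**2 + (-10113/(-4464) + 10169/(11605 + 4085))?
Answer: 73594997/3891120 ≈ 18.914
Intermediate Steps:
(-42 + 46)**2 + (-10113/(-4464) + 10169/(11605 + 4085)) = 4**2 + (-10113*(-1/4464) + 10169/15690) = 16 + (3371/1488 + 10169*(1/15690)) = 16 + (3371/1488 + 10169/15690) = 16 + 11337077/3891120 = 73594997/3891120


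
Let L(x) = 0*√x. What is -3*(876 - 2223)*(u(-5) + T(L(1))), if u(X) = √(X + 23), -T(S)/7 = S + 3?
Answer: -84861 + 12123*√2 ≈ -67717.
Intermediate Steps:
L(x) = 0
T(S) = -21 - 7*S (T(S) = -7*(S + 3) = -7*(3 + S) = -21 - 7*S)
u(X) = √(23 + X)
-3*(876 - 2223)*(u(-5) + T(L(1))) = -3*(876 - 2223)*(√(23 - 5) + (-21 - 7*0)) = -(-4041)*(√18 + (-21 + 0)) = -(-4041)*(3*√2 - 21) = -(-4041)*(-21 + 3*√2) = -3*(28287 - 4041*√2) = -84861 + 12123*√2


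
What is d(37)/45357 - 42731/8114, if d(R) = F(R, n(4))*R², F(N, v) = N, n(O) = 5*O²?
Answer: -1527151525/368026698 ≈ -4.1496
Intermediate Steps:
d(R) = R³ (d(R) = R*R² = R³)
d(37)/45357 - 42731/8114 = 37³/45357 - 42731/8114 = 50653*(1/45357) - 42731*1/8114 = 50653/45357 - 42731/8114 = -1527151525/368026698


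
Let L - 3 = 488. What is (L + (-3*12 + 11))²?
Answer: 217156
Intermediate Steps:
L = 491 (L = 3 + 488 = 491)
(L + (-3*12 + 11))² = (491 + (-3*12 + 11))² = (491 + (-36 + 11))² = (491 - 25)² = 466² = 217156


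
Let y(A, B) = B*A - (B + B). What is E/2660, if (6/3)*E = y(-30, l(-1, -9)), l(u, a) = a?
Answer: 36/665 ≈ 0.054135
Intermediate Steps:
y(A, B) = -2*B + A*B (y(A, B) = A*B - 2*B = -2*B + A*B)
E = 144 (E = (-9*(-2 - 30))/2 = (-9*(-32))/2 = (½)*288 = 144)
E/2660 = 144/2660 = 144*(1/2660) = 36/665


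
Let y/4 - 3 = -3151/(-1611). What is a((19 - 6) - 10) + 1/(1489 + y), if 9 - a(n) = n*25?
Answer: -160425579/2430715 ≈ -65.999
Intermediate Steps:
y = 31936/1611 (y = 12 + 4*(-3151/(-1611)) = 12 + 4*(-3151*(-1/1611)) = 12 + 4*(3151/1611) = 12 + 12604/1611 = 31936/1611 ≈ 19.824)
a(n) = 9 - 25*n (a(n) = 9 - n*25 = 9 - 25*n)
a((19 - 6) - 10) + 1/(1489 + y) = (9 - 25*((19 - 6) - 10)) + 1/(1489 + 31936/1611) = (9 - 25*(13 - 10)) + 1/(2430715/1611) = (9 - 25*3) + 1611/2430715 = (9 - 75) + 1611/2430715 = -66 + 1611/2430715 = -160425579/2430715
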